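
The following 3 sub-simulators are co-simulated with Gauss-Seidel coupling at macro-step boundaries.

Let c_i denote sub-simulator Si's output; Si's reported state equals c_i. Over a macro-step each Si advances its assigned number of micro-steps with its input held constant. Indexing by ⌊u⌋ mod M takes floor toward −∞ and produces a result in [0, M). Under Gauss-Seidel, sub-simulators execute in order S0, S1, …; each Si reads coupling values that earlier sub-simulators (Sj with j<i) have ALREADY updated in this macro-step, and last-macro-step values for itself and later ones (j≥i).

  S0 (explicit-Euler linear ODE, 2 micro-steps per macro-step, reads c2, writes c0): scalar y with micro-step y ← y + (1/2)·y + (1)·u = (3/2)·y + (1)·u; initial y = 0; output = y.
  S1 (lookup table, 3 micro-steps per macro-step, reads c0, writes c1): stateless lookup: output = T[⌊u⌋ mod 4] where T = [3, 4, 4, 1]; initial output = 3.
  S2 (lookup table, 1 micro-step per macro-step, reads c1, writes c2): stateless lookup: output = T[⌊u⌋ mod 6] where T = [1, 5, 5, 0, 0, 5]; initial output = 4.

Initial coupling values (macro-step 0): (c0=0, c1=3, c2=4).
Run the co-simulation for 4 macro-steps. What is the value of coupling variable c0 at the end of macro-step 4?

c0 at macro-step 4 = 3645/32

macro 1: S0 reads c2=4 → after 2×micro: 10; S1 reads c0=10 → after 3×micro: 4; S2 reads c1=4 → after 1×micro: 0 ⇒ (c0=10, c1=4, c2=0)
macro 2: S0 reads c2=0 → after 2×micro: 45/2; S1 reads c0=45/2 → after 3×micro: 4; S2 reads c1=4 → after 1×micro: 0 ⇒ (c0=45/2, c1=4, c2=0)
macro 3: S0 reads c2=0 → after 2×micro: 405/8; S1 reads c0=405/8 → after 3×micro: 4; S2 reads c1=4 → after 1×micro: 0 ⇒ (c0=405/8, c1=4, c2=0)
macro 4: S0 reads c2=0 → after 2×micro: 3645/32; S1 reads c0=3645/32 → after 3×micro: 4; S2 reads c1=4 → after 1×micro: 0 ⇒ (c0=3645/32, c1=4, c2=0)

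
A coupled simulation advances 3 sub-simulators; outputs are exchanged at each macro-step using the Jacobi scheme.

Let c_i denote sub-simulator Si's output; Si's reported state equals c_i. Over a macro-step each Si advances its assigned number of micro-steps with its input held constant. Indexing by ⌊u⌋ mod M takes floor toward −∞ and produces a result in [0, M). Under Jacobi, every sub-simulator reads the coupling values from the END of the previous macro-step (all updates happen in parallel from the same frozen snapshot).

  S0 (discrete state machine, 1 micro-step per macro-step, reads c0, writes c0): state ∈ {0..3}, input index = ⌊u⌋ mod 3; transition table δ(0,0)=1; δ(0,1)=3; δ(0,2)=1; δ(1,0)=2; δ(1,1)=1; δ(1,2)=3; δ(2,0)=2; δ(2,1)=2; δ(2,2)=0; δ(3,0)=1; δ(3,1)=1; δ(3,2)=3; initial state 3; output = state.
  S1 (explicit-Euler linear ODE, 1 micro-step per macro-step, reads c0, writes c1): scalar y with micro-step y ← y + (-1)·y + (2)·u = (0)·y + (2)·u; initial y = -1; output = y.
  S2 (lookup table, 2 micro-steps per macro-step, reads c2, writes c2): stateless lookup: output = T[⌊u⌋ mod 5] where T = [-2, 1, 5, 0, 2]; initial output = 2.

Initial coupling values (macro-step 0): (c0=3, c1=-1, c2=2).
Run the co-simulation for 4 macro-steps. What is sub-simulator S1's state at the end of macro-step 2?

S1 state at macro-step 2 = 2

macro 1: S0 reads c0=3 → after 1×micro: 1; S1 reads c0=3 → after 1×micro: 6; S2 reads c2=2 → after 2×micro: 5 ⇒ (c0=1, c1=6, c2=5)
macro 2: S0 reads c0=1 → after 1×micro: 1; S1 reads c0=1 → after 1×micro: 2; S2 reads c2=5 → after 2×micro: -2 ⇒ (c0=1, c1=2, c2=-2)
macro 3: S0 reads c0=1 → after 1×micro: 1; S1 reads c0=1 → after 1×micro: 2; S2 reads c2=-2 → after 2×micro: 0 ⇒ (c0=1, c1=2, c2=0)
macro 4: S0 reads c0=1 → after 1×micro: 1; S1 reads c0=1 → after 1×micro: 2; S2 reads c2=0 → after 2×micro: -2 ⇒ (c0=1, c1=2, c2=-2)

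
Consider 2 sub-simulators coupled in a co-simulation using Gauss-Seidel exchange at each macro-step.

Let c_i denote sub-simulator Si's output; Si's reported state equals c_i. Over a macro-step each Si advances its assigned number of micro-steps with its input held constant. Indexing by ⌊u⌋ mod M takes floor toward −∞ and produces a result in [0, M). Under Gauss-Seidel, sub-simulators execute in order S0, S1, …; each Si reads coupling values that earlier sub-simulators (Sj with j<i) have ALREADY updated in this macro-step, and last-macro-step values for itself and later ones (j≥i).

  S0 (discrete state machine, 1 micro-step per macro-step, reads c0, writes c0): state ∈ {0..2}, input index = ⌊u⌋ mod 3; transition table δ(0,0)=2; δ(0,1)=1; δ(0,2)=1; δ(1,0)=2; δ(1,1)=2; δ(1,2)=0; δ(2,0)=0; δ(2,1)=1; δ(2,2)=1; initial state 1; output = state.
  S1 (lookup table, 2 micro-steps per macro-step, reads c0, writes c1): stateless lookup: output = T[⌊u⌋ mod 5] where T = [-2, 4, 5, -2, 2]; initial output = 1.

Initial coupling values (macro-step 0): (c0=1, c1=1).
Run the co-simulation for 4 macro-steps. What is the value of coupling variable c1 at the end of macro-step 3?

macro 1: S0 reads c0=1 → after 1×micro: 2; S1 reads c0=2 → after 2×micro: 5 ⇒ (c0=2, c1=5)
macro 2: S0 reads c0=2 → after 1×micro: 1; S1 reads c0=1 → after 2×micro: 4 ⇒ (c0=1, c1=4)
macro 3: S0 reads c0=1 → after 1×micro: 2; S1 reads c0=2 → after 2×micro: 5 ⇒ (c0=2, c1=5)
macro 4: S0 reads c0=2 → after 1×micro: 1; S1 reads c0=1 → after 2×micro: 4 ⇒ (c0=1, c1=4)

c1 at macro-step 3 = 5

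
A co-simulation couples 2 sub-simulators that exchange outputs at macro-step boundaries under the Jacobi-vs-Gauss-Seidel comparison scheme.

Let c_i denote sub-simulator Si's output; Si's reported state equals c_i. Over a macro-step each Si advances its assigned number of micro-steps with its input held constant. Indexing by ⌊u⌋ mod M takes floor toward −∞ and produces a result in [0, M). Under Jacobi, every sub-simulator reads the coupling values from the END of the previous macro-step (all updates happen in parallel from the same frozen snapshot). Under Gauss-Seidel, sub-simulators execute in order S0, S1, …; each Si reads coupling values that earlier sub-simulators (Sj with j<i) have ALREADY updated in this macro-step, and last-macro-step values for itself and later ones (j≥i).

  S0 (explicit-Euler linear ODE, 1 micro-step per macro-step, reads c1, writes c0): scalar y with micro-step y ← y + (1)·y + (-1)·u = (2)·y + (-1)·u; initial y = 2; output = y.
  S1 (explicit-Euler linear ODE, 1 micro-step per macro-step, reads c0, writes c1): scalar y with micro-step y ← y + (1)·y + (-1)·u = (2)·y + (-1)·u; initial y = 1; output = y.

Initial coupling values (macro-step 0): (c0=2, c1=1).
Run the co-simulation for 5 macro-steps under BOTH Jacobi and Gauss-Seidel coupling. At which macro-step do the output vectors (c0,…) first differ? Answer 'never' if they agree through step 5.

[Jacobi] macro 1: S0 reads c1=1 → after 1×micro: 3; S1 reads c0=2 → after 1×micro: 0 ⇒ (c0=3, c1=0)
[Jacobi] macro 2: S0 reads c1=0 → after 1×micro: 6; S1 reads c0=3 → after 1×micro: -3 ⇒ (c0=6, c1=-3)
[Jacobi] macro 3: S0 reads c1=-3 → after 1×micro: 15; S1 reads c0=6 → after 1×micro: -12 ⇒ (c0=15, c1=-12)
[Jacobi] macro 4: S0 reads c1=-12 → after 1×micro: 42; S1 reads c0=15 → after 1×micro: -39 ⇒ (c0=42, c1=-39)
[Jacobi] macro 5: S0 reads c1=-39 → after 1×micro: 123; S1 reads c0=42 → after 1×micro: -120 ⇒ (c0=123, c1=-120)
[Gauss-Seidel] macro 1: S0 reads c1=1 → after 1×micro: 3; S1 reads c0=3 → after 1×micro: -1 ⇒ (c0=3, c1=-1)
[Gauss-Seidel] macro 2: S0 reads c1=-1 → after 1×micro: 7; S1 reads c0=7 → after 1×micro: -9 ⇒ (c0=7, c1=-9)
[Gauss-Seidel] macro 3: S0 reads c1=-9 → after 1×micro: 23; S1 reads c0=23 → after 1×micro: -41 ⇒ (c0=23, c1=-41)
[Gauss-Seidel] macro 4: S0 reads c1=-41 → after 1×micro: 87; S1 reads c0=87 → after 1×micro: -169 ⇒ (c0=87, c1=-169)
[Gauss-Seidel] macro 5: S0 reads c1=-169 → after 1×micro: 343; S1 reads c0=343 → after 1×micro: -681 ⇒ (c0=343, c1=-681)

first divergence at macro-step: 1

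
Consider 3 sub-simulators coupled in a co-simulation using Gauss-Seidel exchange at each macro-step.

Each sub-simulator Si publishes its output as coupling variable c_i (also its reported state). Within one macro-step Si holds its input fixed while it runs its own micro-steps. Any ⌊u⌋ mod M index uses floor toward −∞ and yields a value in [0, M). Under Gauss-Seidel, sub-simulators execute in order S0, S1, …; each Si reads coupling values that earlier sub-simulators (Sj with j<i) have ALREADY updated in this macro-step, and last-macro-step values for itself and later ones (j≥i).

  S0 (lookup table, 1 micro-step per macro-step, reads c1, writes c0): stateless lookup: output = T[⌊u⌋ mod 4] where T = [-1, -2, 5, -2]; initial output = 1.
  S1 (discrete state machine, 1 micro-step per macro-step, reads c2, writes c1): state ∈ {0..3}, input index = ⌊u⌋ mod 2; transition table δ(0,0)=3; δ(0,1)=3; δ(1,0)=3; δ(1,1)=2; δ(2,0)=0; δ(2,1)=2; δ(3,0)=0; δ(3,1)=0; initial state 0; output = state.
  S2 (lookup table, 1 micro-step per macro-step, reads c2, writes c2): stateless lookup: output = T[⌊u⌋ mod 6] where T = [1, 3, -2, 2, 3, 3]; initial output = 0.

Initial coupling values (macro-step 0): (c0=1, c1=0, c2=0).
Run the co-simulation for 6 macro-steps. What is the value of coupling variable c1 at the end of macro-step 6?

macro 1: S0 reads c1=0 → after 1×micro: -1; S1 reads c2=0 → after 1×micro: 3; S2 reads c2=0 → after 1×micro: 1 ⇒ (c0=-1, c1=3, c2=1)
macro 2: S0 reads c1=3 → after 1×micro: -2; S1 reads c2=1 → after 1×micro: 0; S2 reads c2=1 → after 1×micro: 3 ⇒ (c0=-2, c1=0, c2=3)
macro 3: S0 reads c1=0 → after 1×micro: -1; S1 reads c2=3 → after 1×micro: 3; S2 reads c2=3 → after 1×micro: 2 ⇒ (c0=-1, c1=3, c2=2)
macro 4: S0 reads c1=3 → after 1×micro: -2; S1 reads c2=2 → after 1×micro: 0; S2 reads c2=2 → after 1×micro: -2 ⇒ (c0=-2, c1=0, c2=-2)
macro 5: S0 reads c1=0 → after 1×micro: -1; S1 reads c2=-2 → after 1×micro: 3; S2 reads c2=-2 → after 1×micro: 3 ⇒ (c0=-1, c1=3, c2=3)
macro 6: S0 reads c1=3 → after 1×micro: -2; S1 reads c2=3 → after 1×micro: 0; S2 reads c2=3 → after 1×micro: 2 ⇒ (c0=-2, c1=0, c2=2)

c1 at macro-step 6 = 0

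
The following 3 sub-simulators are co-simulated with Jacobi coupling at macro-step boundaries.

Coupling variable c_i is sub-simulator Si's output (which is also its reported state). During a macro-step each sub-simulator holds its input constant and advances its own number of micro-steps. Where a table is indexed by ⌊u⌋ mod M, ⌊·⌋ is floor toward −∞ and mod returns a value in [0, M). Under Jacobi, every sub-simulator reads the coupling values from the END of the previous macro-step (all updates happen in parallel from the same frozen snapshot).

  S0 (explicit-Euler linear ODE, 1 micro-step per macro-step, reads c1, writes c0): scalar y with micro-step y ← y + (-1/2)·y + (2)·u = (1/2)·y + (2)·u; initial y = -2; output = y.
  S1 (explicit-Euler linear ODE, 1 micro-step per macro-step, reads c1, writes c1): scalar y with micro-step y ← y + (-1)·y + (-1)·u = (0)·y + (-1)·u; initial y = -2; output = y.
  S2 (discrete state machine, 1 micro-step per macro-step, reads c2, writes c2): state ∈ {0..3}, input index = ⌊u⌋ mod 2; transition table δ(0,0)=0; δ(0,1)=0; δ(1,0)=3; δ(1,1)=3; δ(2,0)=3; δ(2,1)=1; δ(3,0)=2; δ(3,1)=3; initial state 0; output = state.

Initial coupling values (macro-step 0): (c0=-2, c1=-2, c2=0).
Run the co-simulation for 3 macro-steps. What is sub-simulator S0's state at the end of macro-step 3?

S0 state at macro-step 3 = -13/4

macro 1: S0 reads c1=-2 → after 1×micro: -5; S1 reads c1=-2 → after 1×micro: 2; S2 reads c2=0 → after 1×micro: 0 ⇒ (c0=-5, c1=2, c2=0)
macro 2: S0 reads c1=2 → after 1×micro: 3/2; S1 reads c1=2 → after 1×micro: -2; S2 reads c2=0 → after 1×micro: 0 ⇒ (c0=3/2, c1=-2, c2=0)
macro 3: S0 reads c1=-2 → after 1×micro: -13/4; S1 reads c1=-2 → after 1×micro: 2; S2 reads c2=0 → after 1×micro: 0 ⇒ (c0=-13/4, c1=2, c2=0)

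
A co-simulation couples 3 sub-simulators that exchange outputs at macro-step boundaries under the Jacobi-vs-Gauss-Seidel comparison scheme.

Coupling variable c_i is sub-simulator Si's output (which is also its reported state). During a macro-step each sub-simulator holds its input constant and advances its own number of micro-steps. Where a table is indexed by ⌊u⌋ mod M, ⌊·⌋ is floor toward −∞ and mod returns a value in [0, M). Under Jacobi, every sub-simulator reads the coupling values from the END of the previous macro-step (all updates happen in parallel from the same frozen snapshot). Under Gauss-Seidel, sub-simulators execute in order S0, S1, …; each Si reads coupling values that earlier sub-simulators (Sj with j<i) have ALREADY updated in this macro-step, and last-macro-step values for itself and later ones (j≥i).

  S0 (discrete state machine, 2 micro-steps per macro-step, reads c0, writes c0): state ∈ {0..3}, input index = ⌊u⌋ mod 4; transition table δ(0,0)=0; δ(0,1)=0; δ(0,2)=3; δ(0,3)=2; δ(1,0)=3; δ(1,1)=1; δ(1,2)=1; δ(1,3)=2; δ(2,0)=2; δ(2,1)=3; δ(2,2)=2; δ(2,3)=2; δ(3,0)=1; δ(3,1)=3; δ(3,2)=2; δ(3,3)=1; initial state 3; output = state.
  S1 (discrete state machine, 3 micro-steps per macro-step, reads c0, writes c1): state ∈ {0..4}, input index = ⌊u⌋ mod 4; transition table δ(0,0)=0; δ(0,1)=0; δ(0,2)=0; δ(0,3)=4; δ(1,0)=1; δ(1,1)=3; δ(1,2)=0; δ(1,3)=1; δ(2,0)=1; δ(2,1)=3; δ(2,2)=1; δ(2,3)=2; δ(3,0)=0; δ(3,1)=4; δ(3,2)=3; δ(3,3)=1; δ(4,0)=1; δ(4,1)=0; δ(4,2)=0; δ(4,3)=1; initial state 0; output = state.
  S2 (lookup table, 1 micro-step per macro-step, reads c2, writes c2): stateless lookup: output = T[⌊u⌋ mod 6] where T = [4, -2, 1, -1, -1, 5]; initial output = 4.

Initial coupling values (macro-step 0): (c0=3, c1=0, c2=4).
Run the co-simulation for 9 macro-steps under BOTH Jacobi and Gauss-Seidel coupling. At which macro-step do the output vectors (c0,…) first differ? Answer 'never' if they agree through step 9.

[Jacobi] macro 1: S0 reads c0=3 → after 2×micro: 2; S1 reads c0=3 → after 3×micro: 1; S2 reads c2=4 → after 1×micro: -1 ⇒ (c0=2, c1=1, c2=-1)
[Jacobi] macro 2: S0 reads c0=2 → after 2×micro: 2; S1 reads c0=2 → after 3×micro: 0; S2 reads c2=-1 → after 1×micro: 5 ⇒ (c0=2, c1=0, c2=5)
[Jacobi] macro 3: S0 reads c0=2 → after 2×micro: 2; S1 reads c0=2 → after 3×micro: 0; S2 reads c2=5 → after 1×micro: 5 ⇒ (c0=2, c1=0, c2=5)
[Jacobi] macro 4: S0 reads c0=2 → after 2×micro: 2; S1 reads c0=2 → after 3×micro: 0; S2 reads c2=5 → after 1×micro: 5 ⇒ (c0=2, c1=0, c2=5)
[Jacobi] macro 5: S0 reads c0=2 → after 2×micro: 2; S1 reads c0=2 → after 3×micro: 0; S2 reads c2=5 → after 1×micro: 5 ⇒ (c0=2, c1=0, c2=5)
[Jacobi] macro 6: S0 reads c0=2 → after 2×micro: 2; S1 reads c0=2 → after 3×micro: 0; S2 reads c2=5 → after 1×micro: 5 ⇒ (c0=2, c1=0, c2=5)
[Jacobi] macro 7: S0 reads c0=2 → after 2×micro: 2; S1 reads c0=2 → after 3×micro: 0; S2 reads c2=5 → after 1×micro: 5 ⇒ (c0=2, c1=0, c2=5)
[Jacobi] macro 8: S0 reads c0=2 → after 2×micro: 2; S1 reads c0=2 → after 3×micro: 0; S2 reads c2=5 → after 1×micro: 5 ⇒ (c0=2, c1=0, c2=5)
[Jacobi] macro 9: S0 reads c0=2 → after 2×micro: 2; S1 reads c0=2 → after 3×micro: 0; S2 reads c2=5 → after 1×micro: 5 ⇒ (c0=2, c1=0, c2=5)
[Gauss-Seidel] macro 1: S0 reads c0=3 → after 2×micro: 2; S1 reads c0=2 → after 3×micro: 0; S2 reads c2=4 → after 1×micro: -1 ⇒ (c0=2, c1=0, c2=-1)
[Gauss-Seidel] macro 2: S0 reads c0=2 → after 2×micro: 2; S1 reads c0=2 → after 3×micro: 0; S2 reads c2=-1 → after 1×micro: 5 ⇒ (c0=2, c1=0, c2=5)
[Gauss-Seidel] macro 3: S0 reads c0=2 → after 2×micro: 2; S1 reads c0=2 → after 3×micro: 0; S2 reads c2=5 → after 1×micro: 5 ⇒ (c0=2, c1=0, c2=5)
[Gauss-Seidel] macro 4: S0 reads c0=2 → after 2×micro: 2; S1 reads c0=2 → after 3×micro: 0; S2 reads c2=5 → after 1×micro: 5 ⇒ (c0=2, c1=0, c2=5)
[Gauss-Seidel] macro 5: S0 reads c0=2 → after 2×micro: 2; S1 reads c0=2 → after 3×micro: 0; S2 reads c2=5 → after 1×micro: 5 ⇒ (c0=2, c1=0, c2=5)
[Gauss-Seidel] macro 6: S0 reads c0=2 → after 2×micro: 2; S1 reads c0=2 → after 3×micro: 0; S2 reads c2=5 → after 1×micro: 5 ⇒ (c0=2, c1=0, c2=5)
[Gauss-Seidel] macro 7: S0 reads c0=2 → after 2×micro: 2; S1 reads c0=2 → after 3×micro: 0; S2 reads c2=5 → after 1×micro: 5 ⇒ (c0=2, c1=0, c2=5)
[Gauss-Seidel] macro 8: S0 reads c0=2 → after 2×micro: 2; S1 reads c0=2 → after 3×micro: 0; S2 reads c2=5 → after 1×micro: 5 ⇒ (c0=2, c1=0, c2=5)
[Gauss-Seidel] macro 9: S0 reads c0=2 → after 2×micro: 2; S1 reads c0=2 → after 3×micro: 0; S2 reads c2=5 → after 1×micro: 5 ⇒ (c0=2, c1=0, c2=5)

first divergence at macro-step: 1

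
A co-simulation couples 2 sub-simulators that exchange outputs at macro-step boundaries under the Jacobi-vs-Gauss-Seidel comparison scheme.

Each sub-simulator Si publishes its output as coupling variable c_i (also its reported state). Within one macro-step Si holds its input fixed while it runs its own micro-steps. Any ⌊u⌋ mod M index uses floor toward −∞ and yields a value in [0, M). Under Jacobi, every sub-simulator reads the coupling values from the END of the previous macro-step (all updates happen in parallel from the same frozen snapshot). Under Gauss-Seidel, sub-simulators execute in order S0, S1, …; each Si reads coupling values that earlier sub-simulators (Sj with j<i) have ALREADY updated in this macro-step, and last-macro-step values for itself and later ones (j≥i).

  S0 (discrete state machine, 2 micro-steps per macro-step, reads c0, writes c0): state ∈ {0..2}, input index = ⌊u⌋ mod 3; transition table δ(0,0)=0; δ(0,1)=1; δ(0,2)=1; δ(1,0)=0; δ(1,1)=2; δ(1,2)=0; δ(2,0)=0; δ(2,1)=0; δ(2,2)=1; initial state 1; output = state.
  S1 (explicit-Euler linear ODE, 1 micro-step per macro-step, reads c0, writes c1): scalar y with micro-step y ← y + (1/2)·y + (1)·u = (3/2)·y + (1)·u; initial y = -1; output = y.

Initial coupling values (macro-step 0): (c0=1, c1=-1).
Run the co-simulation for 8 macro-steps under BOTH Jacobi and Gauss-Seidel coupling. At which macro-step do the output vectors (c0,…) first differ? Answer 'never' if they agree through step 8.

first divergence at macro-step: 1

[Jacobi] macro 1: S0 reads c0=1 → after 2×micro: 0; S1 reads c0=1 → after 1×micro: -1/2 ⇒ (c0=0, c1=-1/2)
[Jacobi] macro 2: S0 reads c0=0 → after 2×micro: 0; S1 reads c0=0 → after 1×micro: -3/4 ⇒ (c0=0, c1=-3/4)
[Jacobi] macro 3: S0 reads c0=0 → after 2×micro: 0; S1 reads c0=0 → after 1×micro: -9/8 ⇒ (c0=0, c1=-9/8)
[Jacobi] macro 4: S0 reads c0=0 → after 2×micro: 0; S1 reads c0=0 → after 1×micro: -27/16 ⇒ (c0=0, c1=-27/16)
[Jacobi] macro 5: S0 reads c0=0 → after 2×micro: 0; S1 reads c0=0 → after 1×micro: -81/32 ⇒ (c0=0, c1=-81/32)
[Jacobi] macro 6: S0 reads c0=0 → after 2×micro: 0; S1 reads c0=0 → after 1×micro: -243/64 ⇒ (c0=0, c1=-243/64)
[Jacobi] macro 7: S0 reads c0=0 → after 2×micro: 0; S1 reads c0=0 → after 1×micro: -729/128 ⇒ (c0=0, c1=-729/128)
[Jacobi] macro 8: S0 reads c0=0 → after 2×micro: 0; S1 reads c0=0 → after 1×micro: -2187/256 ⇒ (c0=0, c1=-2187/256)
[Gauss-Seidel] macro 1: S0 reads c0=1 → after 2×micro: 0; S1 reads c0=0 → after 1×micro: -3/2 ⇒ (c0=0, c1=-3/2)
[Gauss-Seidel] macro 2: S0 reads c0=0 → after 2×micro: 0; S1 reads c0=0 → after 1×micro: -9/4 ⇒ (c0=0, c1=-9/4)
[Gauss-Seidel] macro 3: S0 reads c0=0 → after 2×micro: 0; S1 reads c0=0 → after 1×micro: -27/8 ⇒ (c0=0, c1=-27/8)
[Gauss-Seidel] macro 4: S0 reads c0=0 → after 2×micro: 0; S1 reads c0=0 → after 1×micro: -81/16 ⇒ (c0=0, c1=-81/16)
[Gauss-Seidel] macro 5: S0 reads c0=0 → after 2×micro: 0; S1 reads c0=0 → after 1×micro: -243/32 ⇒ (c0=0, c1=-243/32)
[Gauss-Seidel] macro 6: S0 reads c0=0 → after 2×micro: 0; S1 reads c0=0 → after 1×micro: -729/64 ⇒ (c0=0, c1=-729/64)
[Gauss-Seidel] macro 7: S0 reads c0=0 → after 2×micro: 0; S1 reads c0=0 → after 1×micro: -2187/128 ⇒ (c0=0, c1=-2187/128)
[Gauss-Seidel] macro 8: S0 reads c0=0 → after 2×micro: 0; S1 reads c0=0 → after 1×micro: -6561/256 ⇒ (c0=0, c1=-6561/256)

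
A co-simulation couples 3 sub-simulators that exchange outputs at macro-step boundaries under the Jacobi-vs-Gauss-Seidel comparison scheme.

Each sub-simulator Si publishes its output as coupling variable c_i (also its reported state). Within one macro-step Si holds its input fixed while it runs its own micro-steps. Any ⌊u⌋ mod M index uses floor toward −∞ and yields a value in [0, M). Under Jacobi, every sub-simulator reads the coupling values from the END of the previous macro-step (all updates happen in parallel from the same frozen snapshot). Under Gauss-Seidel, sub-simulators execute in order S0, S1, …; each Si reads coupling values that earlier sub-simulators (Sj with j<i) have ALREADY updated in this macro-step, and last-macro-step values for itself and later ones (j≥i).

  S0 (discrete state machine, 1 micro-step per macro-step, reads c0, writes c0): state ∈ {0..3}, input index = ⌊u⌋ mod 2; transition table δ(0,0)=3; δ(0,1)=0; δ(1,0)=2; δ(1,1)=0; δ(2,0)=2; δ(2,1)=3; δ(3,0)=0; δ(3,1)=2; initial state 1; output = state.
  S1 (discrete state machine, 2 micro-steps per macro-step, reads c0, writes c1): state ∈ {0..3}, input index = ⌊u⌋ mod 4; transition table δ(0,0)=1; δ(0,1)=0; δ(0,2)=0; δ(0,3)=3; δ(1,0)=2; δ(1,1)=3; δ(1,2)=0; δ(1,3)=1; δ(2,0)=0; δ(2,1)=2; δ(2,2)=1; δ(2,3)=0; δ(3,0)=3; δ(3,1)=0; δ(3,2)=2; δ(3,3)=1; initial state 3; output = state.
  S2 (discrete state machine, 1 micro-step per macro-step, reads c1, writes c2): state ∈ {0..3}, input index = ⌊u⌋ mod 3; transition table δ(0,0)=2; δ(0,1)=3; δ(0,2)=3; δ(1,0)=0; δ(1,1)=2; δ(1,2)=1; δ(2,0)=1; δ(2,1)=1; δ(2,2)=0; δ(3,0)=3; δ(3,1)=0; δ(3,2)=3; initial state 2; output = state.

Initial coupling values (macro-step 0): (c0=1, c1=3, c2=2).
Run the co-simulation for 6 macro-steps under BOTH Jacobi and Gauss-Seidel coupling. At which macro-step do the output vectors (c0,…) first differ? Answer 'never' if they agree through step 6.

[Jacobi] macro 1: S0 reads c0=1 → after 1×micro: 0; S1 reads c0=1 → after 2×micro: 0; S2 reads c1=3 → after 1×micro: 1 ⇒ (c0=0, c1=0, c2=1)
[Jacobi] macro 2: S0 reads c0=0 → after 1×micro: 3; S1 reads c0=0 → after 2×micro: 2; S2 reads c1=0 → after 1×micro: 0 ⇒ (c0=3, c1=2, c2=0)
[Jacobi] macro 3: S0 reads c0=3 → after 1×micro: 2; S1 reads c0=3 → after 2×micro: 3; S2 reads c1=2 → after 1×micro: 3 ⇒ (c0=2, c1=3, c2=3)
[Jacobi] macro 4: S0 reads c0=2 → after 1×micro: 2; S1 reads c0=2 → after 2×micro: 1; S2 reads c1=3 → after 1×micro: 3 ⇒ (c0=2, c1=1, c2=3)
[Jacobi] macro 5: S0 reads c0=2 → after 1×micro: 2; S1 reads c0=2 → after 2×micro: 0; S2 reads c1=1 → after 1×micro: 0 ⇒ (c0=2, c1=0, c2=0)
[Jacobi] macro 6: S0 reads c0=2 → after 1×micro: 2; S1 reads c0=2 → after 2×micro: 0; S2 reads c1=0 → after 1×micro: 2 ⇒ (c0=2, c1=0, c2=2)
[Gauss-Seidel] macro 1: S0 reads c0=1 → after 1×micro: 0; S1 reads c0=0 → after 2×micro: 3; S2 reads c1=3 → after 1×micro: 1 ⇒ (c0=0, c1=3, c2=1)
[Gauss-Seidel] macro 2: S0 reads c0=0 → after 1×micro: 3; S1 reads c0=3 → after 2×micro: 1; S2 reads c1=1 → after 1×micro: 2 ⇒ (c0=3, c1=1, c2=2)
[Gauss-Seidel] macro 3: S0 reads c0=3 → after 1×micro: 2; S1 reads c0=2 → after 2×micro: 0; S2 reads c1=0 → after 1×micro: 1 ⇒ (c0=2, c1=0, c2=1)
[Gauss-Seidel] macro 4: S0 reads c0=2 → after 1×micro: 2; S1 reads c0=2 → after 2×micro: 0; S2 reads c1=0 → after 1×micro: 0 ⇒ (c0=2, c1=0, c2=0)
[Gauss-Seidel] macro 5: S0 reads c0=2 → after 1×micro: 2; S1 reads c0=2 → after 2×micro: 0; S2 reads c1=0 → after 1×micro: 2 ⇒ (c0=2, c1=0, c2=2)
[Gauss-Seidel] macro 6: S0 reads c0=2 → after 1×micro: 2; S1 reads c0=2 → after 2×micro: 0; S2 reads c1=0 → after 1×micro: 1 ⇒ (c0=2, c1=0, c2=1)

first divergence at macro-step: 1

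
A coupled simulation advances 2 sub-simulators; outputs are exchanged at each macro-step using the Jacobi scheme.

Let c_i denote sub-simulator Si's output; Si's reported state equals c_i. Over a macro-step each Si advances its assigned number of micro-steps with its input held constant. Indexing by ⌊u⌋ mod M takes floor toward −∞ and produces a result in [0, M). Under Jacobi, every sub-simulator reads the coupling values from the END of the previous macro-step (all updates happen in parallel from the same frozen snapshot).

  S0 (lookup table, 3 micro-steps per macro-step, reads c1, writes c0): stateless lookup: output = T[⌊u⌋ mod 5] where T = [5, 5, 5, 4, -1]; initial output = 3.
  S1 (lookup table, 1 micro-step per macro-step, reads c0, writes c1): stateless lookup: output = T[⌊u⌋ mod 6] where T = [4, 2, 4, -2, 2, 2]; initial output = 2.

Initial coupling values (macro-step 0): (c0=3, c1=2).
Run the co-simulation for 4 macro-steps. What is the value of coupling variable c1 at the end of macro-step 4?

macro 1: S0 reads c1=2 → after 3×micro: 5; S1 reads c0=3 → after 1×micro: -2 ⇒ (c0=5, c1=-2)
macro 2: S0 reads c1=-2 → after 3×micro: 4; S1 reads c0=5 → after 1×micro: 2 ⇒ (c0=4, c1=2)
macro 3: S0 reads c1=2 → after 3×micro: 5; S1 reads c0=4 → after 1×micro: 2 ⇒ (c0=5, c1=2)
macro 4: S0 reads c1=2 → after 3×micro: 5; S1 reads c0=5 → after 1×micro: 2 ⇒ (c0=5, c1=2)

c1 at macro-step 4 = 2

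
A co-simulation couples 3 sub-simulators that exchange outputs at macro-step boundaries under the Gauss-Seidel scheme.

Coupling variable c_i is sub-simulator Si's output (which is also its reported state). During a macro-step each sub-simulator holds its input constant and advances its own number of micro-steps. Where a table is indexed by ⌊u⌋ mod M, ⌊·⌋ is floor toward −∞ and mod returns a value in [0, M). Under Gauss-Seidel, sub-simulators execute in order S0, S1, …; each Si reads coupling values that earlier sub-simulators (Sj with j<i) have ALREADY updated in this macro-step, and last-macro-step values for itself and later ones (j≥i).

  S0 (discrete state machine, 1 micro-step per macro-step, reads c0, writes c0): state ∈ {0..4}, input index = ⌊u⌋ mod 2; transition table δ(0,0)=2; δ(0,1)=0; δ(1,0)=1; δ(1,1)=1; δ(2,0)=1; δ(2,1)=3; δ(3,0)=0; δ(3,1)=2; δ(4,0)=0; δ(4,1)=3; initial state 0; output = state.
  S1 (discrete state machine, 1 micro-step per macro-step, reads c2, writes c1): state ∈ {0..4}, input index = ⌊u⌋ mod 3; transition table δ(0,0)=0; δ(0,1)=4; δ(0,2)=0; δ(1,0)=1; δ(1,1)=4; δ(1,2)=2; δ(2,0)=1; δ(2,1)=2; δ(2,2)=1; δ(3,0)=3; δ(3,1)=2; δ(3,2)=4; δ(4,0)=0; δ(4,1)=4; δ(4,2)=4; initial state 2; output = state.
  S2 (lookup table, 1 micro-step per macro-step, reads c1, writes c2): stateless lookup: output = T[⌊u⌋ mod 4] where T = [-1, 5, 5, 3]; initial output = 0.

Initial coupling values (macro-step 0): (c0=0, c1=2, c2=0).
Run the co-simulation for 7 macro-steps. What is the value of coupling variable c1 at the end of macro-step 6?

macro 1: S0 reads c0=0 → after 1×micro: 2; S1 reads c2=0 → after 1×micro: 1; S2 reads c1=1 → after 1×micro: 5 ⇒ (c0=2, c1=1, c2=5)
macro 2: S0 reads c0=2 → after 1×micro: 1; S1 reads c2=5 → after 1×micro: 2; S2 reads c1=2 → after 1×micro: 5 ⇒ (c0=1, c1=2, c2=5)
macro 3: S0 reads c0=1 → after 1×micro: 1; S1 reads c2=5 → after 1×micro: 1; S2 reads c1=1 → after 1×micro: 5 ⇒ (c0=1, c1=1, c2=5)
macro 4: S0 reads c0=1 → after 1×micro: 1; S1 reads c2=5 → after 1×micro: 2; S2 reads c1=2 → after 1×micro: 5 ⇒ (c0=1, c1=2, c2=5)
macro 5: S0 reads c0=1 → after 1×micro: 1; S1 reads c2=5 → after 1×micro: 1; S2 reads c1=1 → after 1×micro: 5 ⇒ (c0=1, c1=1, c2=5)
macro 6: S0 reads c0=1 → after 1×micro: 1; S1 reads c2=5 → after 1×micro: 2; S2 reads c1=2 → after 1×micro: 5 ⇒ (c0=1, c1=2, c2=5)
macro 7: S0 reads c0=1 → after 1×micro: 1; S1 reads c2=5 → after 1×micro: 1; S2 reads c1=1 → after 1×micro: 5 ⇒ (c0=1, c1=1, c2=5)

c1 at macro-step 6 = 2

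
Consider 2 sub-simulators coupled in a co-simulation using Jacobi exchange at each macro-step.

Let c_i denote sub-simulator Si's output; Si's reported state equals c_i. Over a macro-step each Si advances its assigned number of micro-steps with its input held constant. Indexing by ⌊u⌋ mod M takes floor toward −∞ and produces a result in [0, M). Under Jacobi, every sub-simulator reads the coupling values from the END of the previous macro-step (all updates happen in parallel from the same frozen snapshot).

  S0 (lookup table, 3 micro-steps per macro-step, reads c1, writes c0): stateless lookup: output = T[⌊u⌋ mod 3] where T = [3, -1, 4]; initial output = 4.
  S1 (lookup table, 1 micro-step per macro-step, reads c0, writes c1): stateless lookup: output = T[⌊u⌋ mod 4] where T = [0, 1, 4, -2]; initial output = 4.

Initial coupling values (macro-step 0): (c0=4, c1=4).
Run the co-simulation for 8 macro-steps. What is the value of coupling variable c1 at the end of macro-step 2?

c1 at macro-step 2 = -2

macro 1: S0 reads c1=4 → after 3×micro: -1; S1 reads c0=4 → after 1×micro: 0 ⇒ (c0=-1, c1=0)
macro 2: S0 reads c1=0 → after 3×micro: 3; S1 reads c0=-1 → after 1×micro: -2 ⇒ (c0=3, c1=-2)
macro 3: S0 reads c1=-2 → after 3×micro: -1; S1 reads c0=3 → after 1×micro: -2 ⇒ (c0=-1, c1=-2)
macro 4: S0 reads c1=-2 → after 3×micro: -1; S1 reads c0=-1 → after 1×micro: -2 ⇒ (c0=-1, c1=-2)
macro 5: S0 reads c1=-2 → after 3×micro: -1; S1 reads c0=-1 → after 1×micro: -2 ⇒ (c0=-1, c1=-2)
macro 6: S0 reads c1=-2 → after 3×micro: -1; S1 reads c0=-1 → after 1×micro: -2 ⇒ (c0=-1, c1=-2)
macro 7: S0 reads c1=-2 → after 3×micro: -1; S1 reads c0=-1 → after 1×micro: -2 ⇒ (c0=-1, c1=-2)
macro 8: S0 reads c1=-2 → after 3×micro: -1; S1 reads c0=-1 → after 1×micro: -2 ⇒ (c0=-1, c1=-2)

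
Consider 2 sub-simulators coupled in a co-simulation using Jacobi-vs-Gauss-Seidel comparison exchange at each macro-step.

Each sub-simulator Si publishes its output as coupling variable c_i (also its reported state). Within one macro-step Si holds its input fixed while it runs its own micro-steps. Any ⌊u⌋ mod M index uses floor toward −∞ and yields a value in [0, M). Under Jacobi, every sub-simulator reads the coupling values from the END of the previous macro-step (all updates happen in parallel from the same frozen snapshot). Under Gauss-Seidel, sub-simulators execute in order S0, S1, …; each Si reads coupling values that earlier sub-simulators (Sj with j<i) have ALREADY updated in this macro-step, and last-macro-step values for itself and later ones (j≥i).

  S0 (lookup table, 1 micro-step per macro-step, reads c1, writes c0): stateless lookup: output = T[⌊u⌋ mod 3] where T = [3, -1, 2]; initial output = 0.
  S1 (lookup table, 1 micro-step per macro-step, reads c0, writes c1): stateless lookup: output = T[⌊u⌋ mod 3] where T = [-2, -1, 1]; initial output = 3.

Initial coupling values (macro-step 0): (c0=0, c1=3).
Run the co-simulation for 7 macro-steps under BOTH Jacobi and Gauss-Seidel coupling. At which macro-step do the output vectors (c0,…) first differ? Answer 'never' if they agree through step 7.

[Jacobi] macro 1: S0 reads c1=3 → after 1×micro: 3; S1 reads c0=0 → after 1×micro: -2 ⇒ (c0=3, c1=-2)
[Jacobi] macro 2: S0 reads c1=-2 → after 1×micro: -1; S1 reads c0=3 → after 1×micro: -2 ⇒ (c0=-1, c1=-2)
[Jacobi] macro 3: S0 reads c1=-2 → after 1×micro: -1; S1 reads c0=-1 → after 1×micro: 1 ⇒ (c0=-1, c1=1)
[Jacobi] macro 4: S0 reads c1=1 → after 1×micro: -1; S1 reads c0=-1 → after 1×micro: 1 ⇒ (c0=-1, c1=1)
[Jacobi] macro 5: S0 reads c1=1 → after 1×micro: -1; S1 reads c0=-1 → after 1×micro: 1 ⇒ (c0=-1, c1=1)
[Jacobi] macro 6: S0 reads c1=1 → after 1×micro: -1; S1 reads c0=-1 → after 1×micro: 1 ⇒ (c0=-1, c1=1)
[Jacobi] macro 7: S0 reads c1=1 → after 1×micro: -1; S1 reads c0=-1 → after 1×micro: 1 ⇒ (c0=-1, c1=1)
[Gauss-Seidel] macro 1: S0 reads c1=3 → after 1×micro: 3; S1 reads c0=3 → after 1×micro: -2 ⇒ (c0=3, c1=-2)
[Gauss-Seidel] macro 2: S0 reads c1=-2 → after 1×micro: -1; S1 reads c0=-1 → after 1×micro: 1 ⇒ (c0=-1, c1=1)
[Gauss-Seidel] macro 3: S0 reads c1=1 → after 1×micro: -1; S1 reads c0=-1 → after 1×micro: 1 ⇒ (c0=-1, c1=1)
[Gauss-Seidel] macro 4: S0 reads c1=1 → after 1×micro: -1; S1 reads c0=-1 → after 1×micro: 1 ⇒ (c0=-1, c1=1)
[Gauss-Seidel] macro 5: S0 reads c1=1 → after 1×micro: -1; S1 reads c0=-1 → after 1×micro: 1 ⇒ (c0=-1, c1=1)
[Gauss-Seidel] macro 6: S0 reads c1=1 → after 1×micro: -1; S1 reads c0=-1 → after 1×micro: 1 ⇒ (c0=-1, c1=1)
[Gauss-Seidel] macro 7: S0 reads c1=1 → after 1×micro: -1; S1 reads c0=-1 → after 1×micro: 1 ⇒ (c0=-1, c1=1)

first divergence at macro-step: 2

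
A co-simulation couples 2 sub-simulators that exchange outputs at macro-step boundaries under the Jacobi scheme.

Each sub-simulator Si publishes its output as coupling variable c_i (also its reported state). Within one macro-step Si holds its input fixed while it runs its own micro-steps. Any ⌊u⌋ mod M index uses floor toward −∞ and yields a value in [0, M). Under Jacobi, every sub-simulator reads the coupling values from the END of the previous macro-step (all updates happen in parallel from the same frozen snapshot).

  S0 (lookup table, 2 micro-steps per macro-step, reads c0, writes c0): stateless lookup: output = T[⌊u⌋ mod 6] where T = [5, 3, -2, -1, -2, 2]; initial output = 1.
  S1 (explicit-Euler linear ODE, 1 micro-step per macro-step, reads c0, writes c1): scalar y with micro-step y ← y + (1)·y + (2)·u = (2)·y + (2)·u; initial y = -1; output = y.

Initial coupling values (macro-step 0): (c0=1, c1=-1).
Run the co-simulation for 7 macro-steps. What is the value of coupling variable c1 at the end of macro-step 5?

c1 at macro-step 5 = 44

macro 1: S0 reads c0=1 → after 2×micro: 3; S1 reads c0=1 → after 1×micro: 0 ⇒ (c0=3, c1=0)
macro 2: S0 reads c0=3 → after 2×micro: -1; S1 reads c0=3 → after 1×micro: 6 ⇒ (c0=-1, c1=6)
macro 3: S0 reads c0=-1 → after 2×micro: 2; S1 reads c0=-1 → after 1×micro: 10 ⇒ (c0=2, c1=10)
macro 4: S0 reads c0=2 → after 2×micro: -2; S1 reads c0=2 → after 1×micro: 24 ⇒ (c0=-2, c1=24)
macro 5: S0 reads c0=-2 → after 2×micro: -2; S1 reads c0=-2 → after 1×micro: 44 ⇒ (c0=-2, c1=44)
macro 6: S0 reads c0=-2 → after 2×micro: -2; S1 reads c0=-2 → after 1×micro: 84 ⇒ (c0=-2, c1=84)
macro 7: S0 reads c0=-2 → after 2×micro: -2; S1 reads c0=-2 → after 1×micro: 164 ⇒ (c0=-2, c1=164)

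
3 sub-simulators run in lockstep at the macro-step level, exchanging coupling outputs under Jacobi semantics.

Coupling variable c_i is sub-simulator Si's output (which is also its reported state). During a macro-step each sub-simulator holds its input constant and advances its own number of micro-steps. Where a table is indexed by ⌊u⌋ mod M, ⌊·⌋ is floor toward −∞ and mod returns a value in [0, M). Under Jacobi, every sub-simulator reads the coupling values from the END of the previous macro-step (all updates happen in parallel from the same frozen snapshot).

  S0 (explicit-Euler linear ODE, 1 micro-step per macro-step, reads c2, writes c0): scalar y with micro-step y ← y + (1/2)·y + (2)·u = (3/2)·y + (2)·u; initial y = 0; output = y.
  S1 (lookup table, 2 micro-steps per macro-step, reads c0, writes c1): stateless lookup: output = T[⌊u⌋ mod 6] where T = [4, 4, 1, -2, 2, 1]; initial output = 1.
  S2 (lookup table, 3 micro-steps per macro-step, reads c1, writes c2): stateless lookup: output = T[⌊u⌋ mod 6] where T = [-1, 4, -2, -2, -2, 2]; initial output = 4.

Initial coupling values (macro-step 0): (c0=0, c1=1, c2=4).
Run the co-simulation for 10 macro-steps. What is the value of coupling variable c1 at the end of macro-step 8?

c1 at macro-step 8 = 2

macro 1: S0 reads c2=4 → after 1×micro: 8; S1 reads c0=0 → after 2×micro: 4; S2 reads c1=1 → after 3×micro: 4 ⇒ (c0=8, c1=4, c2=4)
macro 2: S0 reads c2=4 → after 1×micro: 20; S1 reads c0=8 → after 2×micro: 1; S2 reads c1=4 → after 3×micro: -2 ⇒ (c0=20, c1=1, c2=-2)
macro 3: S0 reads c2=-2 → after 1×micro: 26; S1 reads c0=20 → after 2×micro: 1; S2 reads c1=1 → after 3×micro: 4 ⇒ (c0=26, c1=1, c2=4)
macro 4: S0 reads c2=4 → after 1×micro: 47; S1 reads c0=26 → after 2×micro: 1; S2 reads c1=1 → after 3×micro: 4 ⇒ (c0=47, c1=1, c2=4)
macro 5: S0 reads c2=4 → after 1×micro: 157/2; S1 reads c0=47 → after 2×micro: 1; S2 reads c1=1 → after 3×micro: 4 ⇒ (c0=157/2, c1=1, c2=4)
macro 6: S0 reads c2=4 → after 1×micro: 503/4; S1 reads c0=157/2 → after 2×micro: 4; S2 reads c1=1 → after 3×micro: 4 ⇒ (c0=503/4, c1=4, c2=4)
macro 7: S0 reads c2=4 → after 1×micro: 1573/8; S1 reads c0=503/4 → after 2×micro: 1; S2 reads c1=4 → after 3×micro: -2 ⇒ (c0=1573/8, c1=1, c2=-2)
macro 8: S0 reads c2=-2 → after 1×micro: 4655/16; S1 reads c0=1573/8 → after 2×micro: 2; S2 reads c1=1 → after 3×micro: 4 ⇒ (c0=4655/16, c1=2, c2=4)
macro 9: S0 reads c2=4 → after 1×micro: 14221/32; S1 reads c0=4655/16 → after 2×micro: 1; S2 reads c1=2 → after 3×micro: -2 ⇒ (c0=14221/32, c1=1, c2=-2)
macro 10: S0 reads c2=-2 → after 1×micro: 42407/64; S1 reads c0=14221/32 → after 2×micro: 4; S2 reads c1=1 → after 3×micro: 4 ⇒ (c0=42407/64, c1=4, c2=4)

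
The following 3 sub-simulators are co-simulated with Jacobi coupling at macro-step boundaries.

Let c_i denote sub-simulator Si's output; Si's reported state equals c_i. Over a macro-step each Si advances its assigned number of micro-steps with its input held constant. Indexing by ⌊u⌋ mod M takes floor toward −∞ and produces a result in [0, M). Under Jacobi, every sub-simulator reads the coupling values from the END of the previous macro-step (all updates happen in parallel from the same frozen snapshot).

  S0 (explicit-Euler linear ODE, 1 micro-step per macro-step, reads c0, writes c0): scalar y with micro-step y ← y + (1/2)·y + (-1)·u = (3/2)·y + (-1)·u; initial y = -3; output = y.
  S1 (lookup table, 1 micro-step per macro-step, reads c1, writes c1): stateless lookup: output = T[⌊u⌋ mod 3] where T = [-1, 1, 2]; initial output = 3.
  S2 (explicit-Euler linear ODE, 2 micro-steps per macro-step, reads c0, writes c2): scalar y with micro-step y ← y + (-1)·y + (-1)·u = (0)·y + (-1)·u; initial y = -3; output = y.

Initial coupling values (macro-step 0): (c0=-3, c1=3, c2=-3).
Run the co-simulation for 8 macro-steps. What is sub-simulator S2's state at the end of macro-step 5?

macro 1: S0 reads c0=-3 → after 1×micro: -3/2; S1 reads c1=3 → after 1×micro: -1; S2 reads c0=-3 → after 2×micro: 3 ⇒ (c0=-3/2, c1=-1, c2=3)
macro 2: S0 reads c0=-3/2 → after 1×micro: -3/4; S1 reads c1=-1 → after 1×micro: 2; S2 reads c0=-3/2 → after 2×micro: 3/2 ⇒ (c0=-3/4, c1=2, c2=3/2)
macro 3: S0 reads c0=-3/4 → after 1×micro: -3/8; S1 reads c1=2 → after 1×micro: 2; S2 reads c0=-3/4 → after 2×micro: 3/4 ⇒ (c0=-3/8, c1=2, c2=3/4)
macro 4: S0 reads c0=-3/8 → after 1×micro: -3/16; S1 reads c1=2 → after 1×micro: 2; S2 reads c0=-3/8 → after 2×micro: 3/8 ⇒ (c0=-3/16, c1=2, c2=3/8)
macro 5: S0 reads c0=-3/16 → after 1×micro: -3/32; S1 reads c1=2 → after 1×micro: 2; S2 reads c0=-3/16 → after 2×micro: 3/16 ⇒ (c0=-3/32, c1=2, c2=3/16)
macro 6: S0 reads c0=-3/32 → after 1×micro: -3/64; S1 reads c1=2 → after 1×micro: 2; S2 reads c0=-3/32 → after 2×micro: 3/32 ⇒ (c0=-3/64, c1=2, c2=3/32)
macro 7: S0 reads c0=-3/64 → after 1×micro: -3/128; S1 reads c1=2 → after 1×micro: 2; S2 reads c0=-3/64 → after 2×micro: 3/64 ⇒ (c0=-3/128, c1=2, c2=3/64)
macro 8: S0 reads c0=-3/128 → after 1×micro: -3/256; S1 reads c1=2 → after 1×micro: 2; S2 reads c0=-3/128 → after 2×micro: 3/128 ⇒ (c0=-3/256, c1=2, c2=3/128)

S2 state at macro-step 5 = 3/16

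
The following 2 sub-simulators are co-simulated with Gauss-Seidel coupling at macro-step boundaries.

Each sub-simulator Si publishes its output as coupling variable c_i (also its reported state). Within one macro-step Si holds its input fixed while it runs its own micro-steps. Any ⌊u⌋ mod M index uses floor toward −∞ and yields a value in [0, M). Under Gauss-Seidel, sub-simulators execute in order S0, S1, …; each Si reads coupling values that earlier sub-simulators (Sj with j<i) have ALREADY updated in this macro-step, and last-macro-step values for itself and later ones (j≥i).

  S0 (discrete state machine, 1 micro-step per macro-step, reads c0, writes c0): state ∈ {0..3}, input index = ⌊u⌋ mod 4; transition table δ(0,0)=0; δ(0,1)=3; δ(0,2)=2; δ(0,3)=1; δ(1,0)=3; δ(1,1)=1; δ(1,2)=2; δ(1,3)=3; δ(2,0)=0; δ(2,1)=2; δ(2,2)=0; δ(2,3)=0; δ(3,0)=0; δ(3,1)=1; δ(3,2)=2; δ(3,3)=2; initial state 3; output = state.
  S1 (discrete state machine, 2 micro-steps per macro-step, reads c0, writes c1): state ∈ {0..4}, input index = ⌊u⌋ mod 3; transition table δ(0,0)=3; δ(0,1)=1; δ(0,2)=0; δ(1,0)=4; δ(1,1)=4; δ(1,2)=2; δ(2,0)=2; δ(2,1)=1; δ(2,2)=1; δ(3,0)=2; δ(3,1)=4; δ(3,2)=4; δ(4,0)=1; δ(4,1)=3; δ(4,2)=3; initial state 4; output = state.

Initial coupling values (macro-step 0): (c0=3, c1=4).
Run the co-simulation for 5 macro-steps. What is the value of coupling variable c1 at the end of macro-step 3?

macro 1: S0 reads c0=3 → after 1×micro: 2; S1 reads c0=2 → after 2×micro: 4 ⇒ (c0=2, c1=4)
macro 2: S0 reads c0=2 → after 1×micro: 0; S1 reads c0=0 → after 2×micro: 4 ⇒ (c0=0, c1=4)
macro 3: S0 reads c0=0 → after 1×micro: 0; S1 reads c0=0 → after 2×micro: 4 ⇒ (c0=0, c1=4)
macro 4: S0 reads c0=0 → after 1×micro: 0; S1 reads c0=0 → after 2×micro: 4 ⇒ (c0=0, c1=4)
macro 5: S0 reads c0=0 → after 1×micro: 0; S1 reads c0=0 → after 2×micro: 4 ⇒ (c0=0, c1=4)

c1 at macro-step 3 = 4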